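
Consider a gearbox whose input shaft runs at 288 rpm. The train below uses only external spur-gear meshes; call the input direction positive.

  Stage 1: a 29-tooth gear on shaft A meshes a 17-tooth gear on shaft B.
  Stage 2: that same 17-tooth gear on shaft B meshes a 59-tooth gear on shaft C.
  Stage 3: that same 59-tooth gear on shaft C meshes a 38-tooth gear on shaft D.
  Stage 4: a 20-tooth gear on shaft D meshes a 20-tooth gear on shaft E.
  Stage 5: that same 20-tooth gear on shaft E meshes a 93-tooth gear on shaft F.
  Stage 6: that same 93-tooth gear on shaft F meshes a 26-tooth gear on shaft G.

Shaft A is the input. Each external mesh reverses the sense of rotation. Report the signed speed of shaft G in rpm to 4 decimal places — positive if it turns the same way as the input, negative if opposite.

+169.0688 rpm (same as input, |ω| = 169.0688 rpm)

Stage 1 [29T→17T]: ω = 288.0000×29/17 = 491.2941 rpm, dir flips to −; running = −491.2941
Stage 2 [17T→59T]: ω = 491.2941×17/59 = 141.5593 rpm, dir flips to +; running = +141.5593
Stage 3 [59T→38T]: ω = 141.5593×59/38 = 219.7895 rpm, dir flips to −; running = −219.7895
Stage 4 [20T→20T]: ω = 219.7895×20/20 = 219.7895 rpm, dir flips to +; running = +219.7895
Stage 5 [20T→93T]: ω = 219.7895×20/93 = 47.2666 rpm, dir flips to −; running = −47.2666
Stage 6 [93T→26T]: ω = 47.2666×93/26 = 169.0688 rpm, dir flips to +; running = +169.0688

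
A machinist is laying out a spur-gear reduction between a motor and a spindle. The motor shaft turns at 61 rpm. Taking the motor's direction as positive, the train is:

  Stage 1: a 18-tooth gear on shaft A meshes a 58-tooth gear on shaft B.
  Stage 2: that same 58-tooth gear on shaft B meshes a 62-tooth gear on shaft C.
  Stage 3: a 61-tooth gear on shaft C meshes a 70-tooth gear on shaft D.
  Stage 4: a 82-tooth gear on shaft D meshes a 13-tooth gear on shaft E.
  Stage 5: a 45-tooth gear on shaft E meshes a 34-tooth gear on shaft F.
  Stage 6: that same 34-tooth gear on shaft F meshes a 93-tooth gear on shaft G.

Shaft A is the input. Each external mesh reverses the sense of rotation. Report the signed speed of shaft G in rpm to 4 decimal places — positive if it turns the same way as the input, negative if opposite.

Stage 1 [18T→58T]: ω = 61.0000×18/58 = 18.9310 rpm, dir flips to −; running = −18.9310
Stage 2 [58T→62T]: ω = 18.9310×58/62 = 17.7097 rpm, dir flips to +; running = +17.7097
Stage 3 [61T→70T]: ω = 17.7097×61/70 = 15.4327 rpm, dir flips to −; running = −15.4327
Stage 4 [82T→13T]: ω = 15.4327×82/13 = 97.3448 rpm, dir flips to +; running = +97.3448
Stage 5 [45T→34T]: ω = 97.3448×45/34 = 128.8388 rpm, dir flips to −; running = −128.8388
Stage 6 [34T→93T]: ω = 128.8388×34/93 = 47.1023 rpm, dir flips to +; running = +47.1023

+47.1023 rpm (same as input, |ω| = 47.1023 rpm)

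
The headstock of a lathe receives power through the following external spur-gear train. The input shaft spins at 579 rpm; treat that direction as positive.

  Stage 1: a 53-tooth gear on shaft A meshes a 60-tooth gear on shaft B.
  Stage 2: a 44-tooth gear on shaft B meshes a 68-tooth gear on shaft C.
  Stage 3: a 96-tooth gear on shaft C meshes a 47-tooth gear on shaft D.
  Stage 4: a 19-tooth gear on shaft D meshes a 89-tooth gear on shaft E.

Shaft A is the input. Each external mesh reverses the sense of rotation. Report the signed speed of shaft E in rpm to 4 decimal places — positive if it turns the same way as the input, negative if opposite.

+144.3058 rpm (same as input, |ω| = 144.3058 rpm)

Stage 1 [53T→60T]: ω = 579.0000×53/60 = 511.4500 rpm, dir flips to −; running = −511.4500
Stage 2 [44T→68T]: ω = 511.4500×44/68 = 330.9382 rpm, dir flips to +; running = +330.9382
Stage 3 [96T→47T]: ω = 330.9382×96/47 = 675.9589 rpm, dir flips to −; running = −675.9589
Stage 4 [19T→89T]: ω = 675.9589×19/89 = 144.3058 rpm, dir flips to +; running = +144.3058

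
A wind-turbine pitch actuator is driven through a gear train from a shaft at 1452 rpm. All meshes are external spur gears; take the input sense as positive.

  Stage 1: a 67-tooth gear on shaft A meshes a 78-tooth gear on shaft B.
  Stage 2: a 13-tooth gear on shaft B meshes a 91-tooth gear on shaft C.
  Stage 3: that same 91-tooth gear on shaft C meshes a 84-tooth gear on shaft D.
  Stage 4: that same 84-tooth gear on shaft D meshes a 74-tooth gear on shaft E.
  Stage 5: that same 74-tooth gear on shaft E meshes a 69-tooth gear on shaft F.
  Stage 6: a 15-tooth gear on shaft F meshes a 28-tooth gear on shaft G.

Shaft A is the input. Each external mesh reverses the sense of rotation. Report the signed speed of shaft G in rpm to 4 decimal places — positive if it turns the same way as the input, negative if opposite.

+125.8851 rpm (same as input, |ω| = 125.8851 rpm)

Stage 1 [67T→78T]: ω = 1452.0000×67/78 = 1247.2308 rpm, dir flips to −; running = −1247.2308
Stage 2 [13T→91T]: ω = 1247.2308×13/91 = 178.1758 rpm, dir flips to +; running = +178.1758
Stage 3 [91T→84T]: ω = 178.1758×91/84 = 193.0238 rpm, dir flips to −; running = −193.0238
Stage 4 [84T→74T]: ω = 193.0238×84/74 = 219.1081 rpm, dir flips to +; running = +219.1081
Stage 5 [74T→69T]: ω = 219.1081×74/69 = 234.9855 rpm, dir flips to −; running = −234.9855
Stage 6 [15T→28T]: ω = 234.9855×15/28 = 125.8851 rpm, dir flips to +; running = +125.8851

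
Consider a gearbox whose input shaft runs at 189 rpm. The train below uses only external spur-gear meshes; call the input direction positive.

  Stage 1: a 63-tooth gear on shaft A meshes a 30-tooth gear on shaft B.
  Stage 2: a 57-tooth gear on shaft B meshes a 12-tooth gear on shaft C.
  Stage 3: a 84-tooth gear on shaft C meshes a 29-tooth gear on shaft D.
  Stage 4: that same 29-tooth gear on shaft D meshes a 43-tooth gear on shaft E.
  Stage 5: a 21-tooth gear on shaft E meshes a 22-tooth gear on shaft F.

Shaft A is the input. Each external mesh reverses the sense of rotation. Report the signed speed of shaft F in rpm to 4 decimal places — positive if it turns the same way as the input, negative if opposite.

-3515.4599 rpm (opposite to input, |ω| = 3515.4599 rpm)

Stage 1 [63T→30T]: ω = 189.0000×63/30 = 396.9000 rpm, dir flips to −; running = −396.9000
Stage 2 [57T→12T]: ω = 396.9000×57/12 = 1885.2750 rpm, dir flips to +; running = +1885.2750
Stage 3 [84T→29T]: ω = 1885.2750×84/29 = 5460.7966 rpm, dir flips to −; running = −5460.7966
Stage 4 [29T→43T]: ω = 5460.7966×29/43 = 3682.8628 rpm, dir flips to +; running = +3682.8628
Stage 5 [21T→22T]: ω = 3682.8628×21/22 = 3515.4599 rpm, dir flips to −; running = −3515.4599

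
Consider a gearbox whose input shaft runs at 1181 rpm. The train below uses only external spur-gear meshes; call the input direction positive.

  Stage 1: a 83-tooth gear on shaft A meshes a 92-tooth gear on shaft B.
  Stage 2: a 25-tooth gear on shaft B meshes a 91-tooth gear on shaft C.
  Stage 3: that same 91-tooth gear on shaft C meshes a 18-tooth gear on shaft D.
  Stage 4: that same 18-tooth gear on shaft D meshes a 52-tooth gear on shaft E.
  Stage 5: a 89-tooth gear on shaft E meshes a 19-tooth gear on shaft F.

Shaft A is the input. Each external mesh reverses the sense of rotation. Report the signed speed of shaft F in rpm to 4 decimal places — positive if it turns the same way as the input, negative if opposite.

-2399.4584 rpm (opposite to input, |ω| = 2399.4584 rpm)

Stage 1 [83T→92T]: ω = 1181.0000×83/92 = 1065.4674 rpm, dir flips to −; running = −1065.4674
Stage 2 [25T→91T]: ω = 1065.4674×25/91 = 292.7108 rpm, dir flips to +; running = +292.7108
Stage 3 [91T→18T]: ω = 292.7108×91/18 = 1479.8158 rpm, dir flips to −; running = −1479.8158
Stage 4 [18T→52T]: ω = 1479.8158×18/52 = 512.2439 rpm, dir flips to +; running = +512.2439
Stage 5 [89T→19T]: ω = 512.2439×89/19 = 2399.4584 rpm, dir flips to −; running = −2399.4584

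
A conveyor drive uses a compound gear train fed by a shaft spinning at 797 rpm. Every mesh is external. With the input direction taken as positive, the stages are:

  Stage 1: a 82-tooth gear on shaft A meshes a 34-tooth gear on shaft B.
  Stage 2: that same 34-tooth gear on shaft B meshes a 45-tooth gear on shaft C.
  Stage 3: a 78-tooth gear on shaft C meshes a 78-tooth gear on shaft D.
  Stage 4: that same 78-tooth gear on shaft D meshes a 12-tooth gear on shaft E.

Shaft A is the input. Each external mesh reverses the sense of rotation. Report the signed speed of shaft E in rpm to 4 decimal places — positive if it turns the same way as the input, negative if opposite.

+9440.0222 rpm (same as input, |ω| = 9440.0222 rpm)

Stage 1 [82T→34T]: ω = 797.0000×82/34 = 1922.1765 rpm, dir flips to −; running = −1922.1765
Stage 2 [34T→45T]: ω = 1922.1765×34/45 = 1452.3111 rpm, dir flips to +; running = +1452.3111
Stage 3 [78T→78T]: ω = 1452.3111×78/78 = 1452.3111 rpm, dir flips to −; running = −1452.3111
Stage 4 [78T→12T]: ω = 1452.3111×78/12 = 9440.0222 rpm, dir flips to +; running = +9440.0222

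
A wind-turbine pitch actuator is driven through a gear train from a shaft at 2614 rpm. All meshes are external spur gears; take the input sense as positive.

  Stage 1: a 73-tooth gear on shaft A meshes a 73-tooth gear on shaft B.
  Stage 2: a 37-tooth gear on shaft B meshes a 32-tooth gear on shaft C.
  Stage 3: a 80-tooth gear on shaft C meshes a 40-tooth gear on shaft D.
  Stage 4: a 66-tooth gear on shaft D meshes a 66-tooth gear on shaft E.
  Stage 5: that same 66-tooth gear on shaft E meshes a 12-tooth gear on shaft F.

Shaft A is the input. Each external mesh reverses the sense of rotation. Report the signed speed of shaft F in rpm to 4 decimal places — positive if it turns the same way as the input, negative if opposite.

Stage 1 [73T→73T]: ω = 2614.0000×73/73 = 2614.0000 rpm, dir flips to −; running = −2614.0000
Stage 2 [37T→32T]: ω = 2614.0000×37/32 = 3022.4375 rpm, dir flips to +; running = +3022.4375
Stage 3 [80T→40T]: ω = 3022.4375×80/40 = 6044.8750 rpm, dir flips to −; running = −6044.8750
Stage 4 [66T→66T]: ω = 6044.8750×66/66 = 6044.8750 rpm, dir flips to +; running = +6044.8750
Stage 5 [66T→12T]: ω = 6044.8750×66/12 = 33246.8125 rpm, dir flips to −; running = −33246.8125

-33246.8125 rpm (opposite to input, |ω| = 33246.8125 rpm)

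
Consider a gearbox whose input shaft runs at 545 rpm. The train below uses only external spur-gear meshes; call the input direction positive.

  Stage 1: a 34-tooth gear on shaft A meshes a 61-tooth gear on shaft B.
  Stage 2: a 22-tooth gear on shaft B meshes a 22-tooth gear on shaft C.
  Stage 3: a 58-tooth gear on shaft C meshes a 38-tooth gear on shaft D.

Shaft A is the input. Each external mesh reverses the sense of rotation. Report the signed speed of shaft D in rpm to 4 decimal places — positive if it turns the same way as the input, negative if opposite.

-463.6497 rpm (opposite to input, |ω| = 463.6497 rpm)

Stage 1 [34T→61T]: ω = 545.0000×34/61 = 303.7705 rpm, dir flips to −; running = −303.7705
Stage 2 [22T→22T]: ω = 303.7705×22/22 = 303.7705 rpm, dir flips to +; running = +303.7705
Stage 3 [58T→38T]: ω = 303.7705×58/38 = 463.6497 rpm, dir flips to −; running = −463.6497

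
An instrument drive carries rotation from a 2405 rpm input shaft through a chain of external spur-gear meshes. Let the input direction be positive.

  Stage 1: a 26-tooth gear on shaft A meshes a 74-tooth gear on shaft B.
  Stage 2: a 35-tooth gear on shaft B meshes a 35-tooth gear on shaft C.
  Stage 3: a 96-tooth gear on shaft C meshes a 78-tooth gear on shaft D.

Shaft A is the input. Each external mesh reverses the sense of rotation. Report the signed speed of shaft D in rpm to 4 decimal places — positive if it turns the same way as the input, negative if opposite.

-1040.0000 rpm (opposite to input, |ω| = 1040.0000 rpm)

Stage 1 [26T→74T]: ω = 2405.0000×26/74 = 845.0000 rpm, dir flips to −; running = −845.0000
Stage 2 [35T→35T]: ω = 845.0000×35/35 = 845.0000 rpm, dir flips to +; running = +845.0000
Stage 3 [96T→78T]: ω = 845.0000×96/78 = 1040.0000 rpm, dir flips to −; running = −1040.0000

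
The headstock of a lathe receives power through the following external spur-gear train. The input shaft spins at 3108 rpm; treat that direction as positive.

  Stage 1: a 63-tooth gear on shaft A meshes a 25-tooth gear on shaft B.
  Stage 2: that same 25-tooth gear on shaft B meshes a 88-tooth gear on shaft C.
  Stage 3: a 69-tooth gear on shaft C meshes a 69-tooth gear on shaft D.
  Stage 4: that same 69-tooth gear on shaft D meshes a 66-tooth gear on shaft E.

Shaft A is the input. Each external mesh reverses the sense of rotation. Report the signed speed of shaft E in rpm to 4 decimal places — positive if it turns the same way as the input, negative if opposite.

+2326.1839 rpm (same as input, |ω| = 2326.1839 rpm)

Stage 1 [63T→25T]: ω = 3108.0000×63/25 = 7832.1600 rpm, dir flips to −; running = −7832.1600
Stage 2 [25T→88T]: ω = 7832.1600×25/88 = 2225.0455 rpm, dir flips to +; running = +2225.0455
Stage 3 [69T→69T]: ω = 2225.0455×69/69 = 2225.0455 rpm, dir flips to −; running = −2225.0455
Stage 4 [69T→66T]: ω = 2225.0455×69/66 = 2326.1839 rpm, dir flips to +; running = +2326.1839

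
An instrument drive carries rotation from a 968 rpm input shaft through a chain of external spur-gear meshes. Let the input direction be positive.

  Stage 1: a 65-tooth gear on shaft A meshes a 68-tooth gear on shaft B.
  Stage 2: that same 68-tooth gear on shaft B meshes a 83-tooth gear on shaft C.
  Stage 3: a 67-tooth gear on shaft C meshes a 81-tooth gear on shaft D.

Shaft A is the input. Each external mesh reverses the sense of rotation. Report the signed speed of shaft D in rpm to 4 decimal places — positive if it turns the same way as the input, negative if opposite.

-627.0474 rpm (opposite to input, |ω| = 627.0474 rpm)

Stage 1 [65T→68T]: ω = 968.0000×65/68 = 925.2941 rpm, dir flips to −; running = −925.2941
Stage 2 [68T→83T]: ω = 925.2941×68/83 = 758.0723 rpm, dir flips to +; running = +758.0723
Stage 3 [67T→81T]: ω = 758.0723×67/81 = 627.0474 rpm, dir flips to −; running = −627.0474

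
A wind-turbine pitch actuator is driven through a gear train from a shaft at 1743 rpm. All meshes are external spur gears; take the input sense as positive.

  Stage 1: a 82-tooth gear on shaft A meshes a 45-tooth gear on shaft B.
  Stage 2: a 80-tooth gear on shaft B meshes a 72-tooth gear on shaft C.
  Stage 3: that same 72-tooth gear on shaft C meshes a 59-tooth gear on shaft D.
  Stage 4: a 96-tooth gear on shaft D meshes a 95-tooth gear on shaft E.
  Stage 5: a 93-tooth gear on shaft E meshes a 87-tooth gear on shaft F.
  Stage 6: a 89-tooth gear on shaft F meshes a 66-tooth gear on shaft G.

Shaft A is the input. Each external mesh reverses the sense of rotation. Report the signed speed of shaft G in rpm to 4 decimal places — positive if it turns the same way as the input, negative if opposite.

Stage 1 [82T→45T]: ω = 1743.0000×82/45 = 3176.1333 rpm, dir flips to −; running = −3176.1333
Stage 2 [80T→72T]: ω = 3176.1333×80/72 = 3529.0370 rpm, dir flips to +; running = +3529.0370
Stage 3 [72T→59T]: ω = 3529.0370×72/59 = 4306.6215 rpm, dir flips to −; running = −4306.6215
Stage 4 [96T→95T]: ω = 4306.6215×96/95 = 4351.9543 rpm, dir flips to +; running = +4351.9543
Stage 5 [93T→87T]: ω = 4351.9543×93/87 = 4652.0891 rpm, dir flips to −; running = −4652.0891
Stage 6 [89T→66T]: ω = 4652.0891×89/66 = 6273.2717 rpm, dir flips to +; running = +6273.2717

+6273.2717 rpm (same as input, |ω| = 6273.2717 rpm)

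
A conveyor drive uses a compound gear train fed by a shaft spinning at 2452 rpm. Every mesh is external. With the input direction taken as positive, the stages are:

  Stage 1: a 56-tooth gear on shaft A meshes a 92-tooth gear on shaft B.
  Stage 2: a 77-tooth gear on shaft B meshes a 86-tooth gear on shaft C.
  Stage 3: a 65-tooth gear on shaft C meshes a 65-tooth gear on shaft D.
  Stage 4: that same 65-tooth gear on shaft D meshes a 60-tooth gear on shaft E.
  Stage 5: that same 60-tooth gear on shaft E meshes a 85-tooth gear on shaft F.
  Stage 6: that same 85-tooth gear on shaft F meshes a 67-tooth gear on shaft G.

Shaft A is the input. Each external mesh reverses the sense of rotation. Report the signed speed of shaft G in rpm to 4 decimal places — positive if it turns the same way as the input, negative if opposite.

+1296.4372 rpm (same as input, |ω| = 1296.4372 rpm)

Stage 1 [56T→92T]: ω = 2452.0000×56/92 = 1492.5217 rpm, dir flips to −; running = −1492.5217
Stage 2 [77T→86T]: ω = 1492.5217×77/86 = 1336.3276 rpm, dir flips to +; running = +1336.3276
Stage 3 [65T→65T]: ω = 1336.3276×65/65 = 1336.3276 rpm, dir flips to −; running = −1336.3276
Stage 4 [65T→60T]: ω = 1336.3276×65/60 = 1447.6882 rpm, dir flips to +; running = +1447.6882
Stage 5 [60T→85T]: ω = 1447.6882×60/85 = 1021.8976 rpm, dir flips to −; running = −1021.8976
Stage 6 [85T→67T]: ω = 1021.8976×85/67 = 1296.4372 rpm, dir flips to +; running = +1296.4372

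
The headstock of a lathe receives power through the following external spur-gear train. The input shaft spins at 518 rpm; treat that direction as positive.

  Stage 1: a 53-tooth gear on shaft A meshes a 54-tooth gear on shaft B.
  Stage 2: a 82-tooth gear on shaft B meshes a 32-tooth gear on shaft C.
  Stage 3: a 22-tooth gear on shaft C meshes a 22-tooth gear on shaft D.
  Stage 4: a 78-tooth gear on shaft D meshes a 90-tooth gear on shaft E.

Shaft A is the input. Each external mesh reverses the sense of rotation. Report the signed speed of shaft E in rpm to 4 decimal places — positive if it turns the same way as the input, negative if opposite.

Stage 1 [53T→54T]: ω = 518.0000×53/54 = 508.4074 rpm, dir flips to −; running = −508.4074
Stage 2 [82T→32T]: ω = 508.4074×82/32 = 1302.7940 rpm, dir flips to +; running = +1302.7940
Stage 3 [22T→22T]: ω = 1302.7940×22/22 = 1302.7940 rpm, dir flips to −; running = −1302.7940
Stage 4 [78T→90T]: ω = 1302.7940×78/90 = 1129.0881 rpm, dir flips to +; running = +1129.0881

+1129.0881 rpm (same as input, |ω| = 1129.0881 rpm)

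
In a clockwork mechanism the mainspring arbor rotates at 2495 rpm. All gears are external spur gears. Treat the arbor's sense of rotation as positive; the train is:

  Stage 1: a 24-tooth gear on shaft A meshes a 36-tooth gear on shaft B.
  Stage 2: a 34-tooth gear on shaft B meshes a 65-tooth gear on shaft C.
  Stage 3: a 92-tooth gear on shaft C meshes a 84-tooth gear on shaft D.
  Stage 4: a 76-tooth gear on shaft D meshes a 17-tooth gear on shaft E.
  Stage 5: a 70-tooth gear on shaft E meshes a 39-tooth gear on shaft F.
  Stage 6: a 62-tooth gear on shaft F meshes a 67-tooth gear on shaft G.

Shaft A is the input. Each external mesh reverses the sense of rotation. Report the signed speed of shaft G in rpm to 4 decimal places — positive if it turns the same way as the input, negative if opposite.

Stage 1 [24T→36T]: ω = 2495.0000×24/36 = 1663.3333 rpm, dir flips to −; running = −1663.3333
Stage 2 [34T→65T]: ω = 1663.3333×34/65 = 870.0513 rpm, dir flips to +; running = +870.0513
Stage 3 [92T→84T]: ω = 870.0513×92/84 = 952.9133 rpm, dir flips to −; running = −952.9133
Stage 4 [76T→17T]: ω = 952.9133×76/17 = 4260.0830 rpm, dir flips to +; running = +4260.0830
Stage 5 [70T→39T]: ω = 4260.0830×70/39 = 7646.3029 rpm, dir flips to −; running = −7646.3029
Stage 6 [62T→67T]: ω = 7646.3029×62/67 = 7075.6833 rpm, dir flips to +; running = +7075.6833

+7075.6833 rpm (same as input, |ω| = 7075.6833 rpm)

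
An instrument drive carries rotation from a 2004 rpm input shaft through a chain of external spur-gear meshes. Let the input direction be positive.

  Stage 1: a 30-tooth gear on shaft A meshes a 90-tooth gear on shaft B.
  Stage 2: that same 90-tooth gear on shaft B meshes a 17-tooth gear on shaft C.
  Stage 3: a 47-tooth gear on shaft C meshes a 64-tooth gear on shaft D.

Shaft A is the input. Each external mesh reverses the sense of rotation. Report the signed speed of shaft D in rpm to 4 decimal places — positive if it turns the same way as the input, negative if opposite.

Stage 1 [30T→90T]: ω = 2004.0000×30/90 = 668.0000 rpm, dir flips to −; running = −668.0000
Stage 2 [90T→17T]: ω = 668.0000×90/17 = 3536.4706 rpm, dir flips to +; running = +3536.4706
Stage 3 [47T→64T]: ω = 3536.4706×47/64 = 2597.0956 rpm, dir flips to −; running = −2597.0956

-2597.0956 rpm (opposite to input, |ω| = 2597.0956 rpm)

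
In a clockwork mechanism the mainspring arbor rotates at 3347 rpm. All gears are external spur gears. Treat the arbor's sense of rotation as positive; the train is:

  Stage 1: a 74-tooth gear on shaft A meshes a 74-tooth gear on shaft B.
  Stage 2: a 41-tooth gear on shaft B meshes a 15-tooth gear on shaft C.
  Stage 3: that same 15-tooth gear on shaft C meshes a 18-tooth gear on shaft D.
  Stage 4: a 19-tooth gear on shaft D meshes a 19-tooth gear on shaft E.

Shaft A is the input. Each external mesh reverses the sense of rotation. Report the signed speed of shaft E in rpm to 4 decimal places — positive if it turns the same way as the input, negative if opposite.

Stage 1 [74T→74T]: ω = 3347.0000×74/74 = 3347.0000 rpm, dir flips to −; running = −3347.0000
Stage 2 [41T→15T]: ω = 3347.0000×41/15 = 9148.4667 rpm, dir flips to +; running = +9148.4667
Stage 3 [15T→18T]: ω = 9148.4667×15/18 = 7623.7222 rpm, dir flips to −; running = −7623.7222
Stage 4 [19T→19T]: ω = 7623.7222×19/19 = 7623.7222 rpm, dir flips to +; running = +7623.7222

+7623.7222 rpm (same as input, |ω| = 7623.7222 rpm)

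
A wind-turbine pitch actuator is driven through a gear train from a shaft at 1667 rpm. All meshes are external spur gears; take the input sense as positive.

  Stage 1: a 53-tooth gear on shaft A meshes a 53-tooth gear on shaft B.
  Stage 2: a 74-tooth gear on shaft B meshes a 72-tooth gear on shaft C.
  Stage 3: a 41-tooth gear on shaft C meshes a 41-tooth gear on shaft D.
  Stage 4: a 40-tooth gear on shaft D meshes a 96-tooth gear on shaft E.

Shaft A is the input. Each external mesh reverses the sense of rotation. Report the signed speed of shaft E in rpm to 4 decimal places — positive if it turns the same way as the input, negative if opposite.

+713.8773 rpm (same as input, |ω| = 713.8773 rpm)

Stage 1 [53T→53T]: ω = 1667.0000×53/53 = 1667.0000 rpm, dir flips to −; running = −1667.0000
Stage 2 [74T→72T]: ω = 1667.0000×74/72 = 1713.3056 rpm, dir flips to +; running = +1713.3056
Stage 3 [41T→41T]: ω = 1713.3056×41/41 = 1713.3056 rpm, dir flips to −; running = −1713.3056
Stage 4 [40T→96T]: ω = 1713.3056×40/96 = 713.8773 rpm, dir flips to +; running = +713.8773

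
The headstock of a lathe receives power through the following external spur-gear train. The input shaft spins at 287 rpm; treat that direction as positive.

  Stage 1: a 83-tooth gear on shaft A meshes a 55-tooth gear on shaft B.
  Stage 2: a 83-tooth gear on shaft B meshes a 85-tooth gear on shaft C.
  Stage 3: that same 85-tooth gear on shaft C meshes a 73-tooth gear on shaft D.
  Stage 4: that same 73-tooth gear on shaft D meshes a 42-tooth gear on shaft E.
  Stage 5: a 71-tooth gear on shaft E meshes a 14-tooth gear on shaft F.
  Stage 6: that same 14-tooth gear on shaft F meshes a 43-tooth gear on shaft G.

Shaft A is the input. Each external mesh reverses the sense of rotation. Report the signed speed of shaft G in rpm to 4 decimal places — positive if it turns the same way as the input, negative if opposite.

+1413.2402 rpm (same as input, |ω| = 1413.2402 rpm)

Stage 1 [83T→55T]: ω = 287.0000×83/55 = 433.1091 rpm, dir flips to −; running = −433.1091
Stage 2 [83T→85T]: ω = 433.1091×83/85 = 422.9183 rpm, dir flips to +; running = +422.9183
Stage 3 [85T→73T]: ω = 422.9183×85/73 = 492.4391 rpm, dir flips to −; running = −492.4391
Stage 4 [73T→42T]: ω = 492.4391×73/42 = 855.9061 rpm, dir flips to +; running = +855.9061
Stage 5 [71T→14T]: ω = 855.9061×71/14 = 4340.6665 rpm, dir flips to −; running = −4340.6665
Stage 6 [14T→43T]: ω = 4340.6665×14/43 = 1413.2402 rpm, dir flips to +; running = +1413.2402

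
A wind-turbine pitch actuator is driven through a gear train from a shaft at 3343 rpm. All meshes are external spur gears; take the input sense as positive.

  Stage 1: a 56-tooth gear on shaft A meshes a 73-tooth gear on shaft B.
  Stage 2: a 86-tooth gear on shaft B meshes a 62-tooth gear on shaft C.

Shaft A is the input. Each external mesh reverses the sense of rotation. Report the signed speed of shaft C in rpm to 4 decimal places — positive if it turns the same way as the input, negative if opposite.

+3557.2002 rpm (same as input, |ω| = 3557.2002 rpm)

Stage 1 [56T→73T]: ω = 3343.0000×56/73 = 2564.4932 rpm, dir flips to −; running = −2564.4932
Stage 2 [86T→62T]: ω = 2564.4932×86/62 = 3557.2002 rpm, dir flips to +; running = +3557.2002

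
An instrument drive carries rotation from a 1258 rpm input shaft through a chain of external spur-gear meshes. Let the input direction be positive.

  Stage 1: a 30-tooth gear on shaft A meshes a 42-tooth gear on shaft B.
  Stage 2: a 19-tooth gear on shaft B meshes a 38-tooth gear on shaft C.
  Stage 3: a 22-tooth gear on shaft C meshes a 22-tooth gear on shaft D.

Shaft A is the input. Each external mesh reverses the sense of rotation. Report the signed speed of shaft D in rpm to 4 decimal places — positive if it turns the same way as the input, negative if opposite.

-449.2857 rpm (opposite to input, |ω| = 449.2857 rpm)

Stage 1 [30T→42T]: ω = 1258.0000×30/42 = 898.5714 rpm, dir flips to −; running = −898.5714
Stage 2 [19T→38T]: ω = 898.5714×19/38 = 449.2857 rpm, dir flips to +; running = +449.2857
Stage 3 [22T→22T]: ω = 449.2857×22/22 = 449.2857 rpm, dir flips to −; running = −449.2857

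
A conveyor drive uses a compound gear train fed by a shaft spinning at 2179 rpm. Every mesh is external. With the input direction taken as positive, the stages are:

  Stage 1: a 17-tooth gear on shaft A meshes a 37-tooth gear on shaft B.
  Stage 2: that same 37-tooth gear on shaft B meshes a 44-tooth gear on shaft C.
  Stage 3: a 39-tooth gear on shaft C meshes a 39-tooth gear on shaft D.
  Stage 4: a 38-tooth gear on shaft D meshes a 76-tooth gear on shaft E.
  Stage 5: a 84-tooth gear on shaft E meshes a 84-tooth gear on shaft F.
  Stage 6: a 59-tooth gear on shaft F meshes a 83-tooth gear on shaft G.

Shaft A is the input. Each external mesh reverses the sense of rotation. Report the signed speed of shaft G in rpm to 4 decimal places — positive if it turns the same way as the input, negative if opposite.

+299.2247 rpm (same as input, |ω| = 299.2247 rpm)

Stage 1 [17T→37T]: ω = 2179.0000×17/37 = 1001.1622 rpm, dir flips to −; running = −1001.1622
Stage 2 [37T→44T]: ω = 1001.1622×37/44 = 841.8864 rpm, dir flips to +; running = +841.8864
Stage 3 [39T→39T]: ω = 841.8864×39/39 = 841.8864 rpm, dir flips to −; running = −841.8864
Stage 4 [38T→76T]: ω = 841.8864×38/76 = 420.9432 rpm, dir flips to +; running = +420.9432
Stage 5 [84T→84T]: ω = 420.9432×84/84 = 420.9432 rpm, dir flips to −; running = −420.9432
Stage 6 [59T→83T]: ω = 420.9432×59/83 = 299.2247 rpm, dir flips to +; running = +299.2247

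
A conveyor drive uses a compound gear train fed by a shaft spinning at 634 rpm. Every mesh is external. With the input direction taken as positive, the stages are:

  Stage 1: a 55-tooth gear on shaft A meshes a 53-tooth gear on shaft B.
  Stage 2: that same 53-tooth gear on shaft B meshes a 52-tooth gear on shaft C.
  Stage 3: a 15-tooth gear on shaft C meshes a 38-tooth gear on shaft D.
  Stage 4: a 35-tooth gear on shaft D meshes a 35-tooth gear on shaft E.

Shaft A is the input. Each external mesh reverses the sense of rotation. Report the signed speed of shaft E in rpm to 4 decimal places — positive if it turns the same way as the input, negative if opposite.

Stage 1 [55T→53T]: ω = 634.0000×55/53 = 657.9245 rpm, dir flips to −; running = −657.9245
Stage 2 [53T→52T]: ω = 657.9245×53/52 = 670.5769 rpm, dir flips to +; running = +670.5769
Stage 3 [15T→38T]: ω = 670.5769×15/38 = 264.7014 rpm, dir flips to −; running = −264.7014
Stage 4 [35T→35T]: ω = 264.7014×35/35 = 264.7014 rpm, dir flips to +; running = +264.7014

+264.7014 rpm (same as input, |ω| = 264.7014 rpm)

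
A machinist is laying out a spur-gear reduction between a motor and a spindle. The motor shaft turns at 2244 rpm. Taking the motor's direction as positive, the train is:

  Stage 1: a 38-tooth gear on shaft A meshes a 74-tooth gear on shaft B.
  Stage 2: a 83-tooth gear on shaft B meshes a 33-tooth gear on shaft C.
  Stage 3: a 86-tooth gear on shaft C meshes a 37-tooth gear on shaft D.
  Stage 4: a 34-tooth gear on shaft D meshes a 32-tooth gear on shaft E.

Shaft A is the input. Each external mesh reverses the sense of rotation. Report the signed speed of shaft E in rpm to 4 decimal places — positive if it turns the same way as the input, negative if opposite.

Stage 1 [38T→74T]: ω = 2244.0000×38/74 = 1152.3243 rpm, dir flips to −; running = −1152.3243
Stage 2 [83T→33T]: ω = 1152.3243×83/33 = 2898.2703 rpm, dir flips to +; running = +2898.2703
Stage 3 [86T→37T]: ω = 2898.2703×86/37 = 6736.5201 rpm, dir flips to −; running = −6736.5201
Stage 4 [34T→32T]: ω = 6736.5201×34/32 = 7157.5526 rpm, dir flips to +; running = +7157.5526

+7157.5526 rpm (same as input, |ω| = 7157.5526 rpm)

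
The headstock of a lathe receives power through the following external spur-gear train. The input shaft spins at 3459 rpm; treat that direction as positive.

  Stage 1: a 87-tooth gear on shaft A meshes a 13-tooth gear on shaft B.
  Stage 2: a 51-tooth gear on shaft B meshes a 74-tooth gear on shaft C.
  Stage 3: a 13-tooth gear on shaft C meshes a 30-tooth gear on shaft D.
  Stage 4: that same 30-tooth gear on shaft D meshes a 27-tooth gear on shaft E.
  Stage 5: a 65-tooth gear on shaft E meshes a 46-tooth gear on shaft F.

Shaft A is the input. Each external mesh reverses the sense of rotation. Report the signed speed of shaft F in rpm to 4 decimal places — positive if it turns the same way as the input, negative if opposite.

-10854.2553 rpm (opposite to input, |ω| = 10854.2553 rpm)

Stage 1 [87T→13T]: ω = 3459.0000×87/13 = 23148.6923 rpm, dir flips to −; running = −23148.6923
Stage 2 [51T→74T]: ω = 23148.6923×51/74 = 15953.8285 rpm, dir flips to +; running = +15953.8285
Stage 3 [13T→30T]: ω = 15953.8285×13/30 = 6913.3257 rpm, dir flips to −; running = −6913.3257
Stage 4 [30T→27T]: ω = 6913.3257×30/27 = 7681.4730 rpm, dir flips to +; running = +7681.4730
Stage 5 [65T→46T]: ω = 7681.4730×65/46 = 10854.2553 rpm, dir flips to −; running = −10854.2553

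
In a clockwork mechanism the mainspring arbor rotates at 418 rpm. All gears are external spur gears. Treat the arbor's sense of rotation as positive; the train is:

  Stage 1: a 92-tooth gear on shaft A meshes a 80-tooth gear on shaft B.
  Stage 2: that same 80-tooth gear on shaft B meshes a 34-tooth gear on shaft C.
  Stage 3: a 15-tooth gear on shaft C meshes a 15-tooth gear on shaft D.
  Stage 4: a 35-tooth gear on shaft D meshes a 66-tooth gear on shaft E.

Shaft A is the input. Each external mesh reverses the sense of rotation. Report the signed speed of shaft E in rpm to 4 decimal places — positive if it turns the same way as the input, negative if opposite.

Stage 1 [92T→80T]: ω = 418.0000×92/80 = 480.7000 rpm, dir flips to −; running = −480.7000
Stage 2 [80T→34T]: ω = 480.7000×80/34 = 1131.0588 rpm, dir flips to +; running = +1131.0588
Stage 3 [15T→15T]: ω = 1131.0588×15/15 = 1131.0588 rpm, dir flips to −; running = −1131.0588
Stage 4 [35T→66T]: ω = 1131.0588×35/66 = 599.8039 rpm, dir flips to +; running = +599.8039

+599.8039 rpm (same as input, |ω| = 599.8039 rpm)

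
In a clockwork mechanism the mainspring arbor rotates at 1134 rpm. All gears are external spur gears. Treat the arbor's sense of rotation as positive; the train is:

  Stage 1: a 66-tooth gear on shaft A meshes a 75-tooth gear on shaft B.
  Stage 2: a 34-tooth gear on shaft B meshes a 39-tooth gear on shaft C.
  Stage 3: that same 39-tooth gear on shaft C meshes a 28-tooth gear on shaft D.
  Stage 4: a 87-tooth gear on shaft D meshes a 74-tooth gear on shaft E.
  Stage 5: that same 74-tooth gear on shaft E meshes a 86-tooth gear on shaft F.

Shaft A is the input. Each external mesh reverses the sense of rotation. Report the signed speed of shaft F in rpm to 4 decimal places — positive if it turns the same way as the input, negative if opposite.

Stage 1 [66T→75T]: ω = 1134.0000×66/75 = 997.9200 rpm, dir flips to −; running = −997.9200
Stage 2 [34T→39T]: ω = 997.9200×34/39 = 869.9815 rpm, dir flips to +; running = +869.9815
Stage 3 [39T→28T]: ω = 869.9815×39/28 = 1211.7600 rpm, dir flips to −; running = −1211.7600
Stage 4 [87T→74T]: ω = 1211.7600×87/74 = 1424.6368 rpm, dir flips to +; running = +1424.6368
Stage 5 [74T→86T]: ω = 1424.6368×74/86 = 1225.8502 rpm, dir flips to −; running = −1225.8502

-1225.8502 rpm (opposite to input, |ω| = 1225.8502 rpm)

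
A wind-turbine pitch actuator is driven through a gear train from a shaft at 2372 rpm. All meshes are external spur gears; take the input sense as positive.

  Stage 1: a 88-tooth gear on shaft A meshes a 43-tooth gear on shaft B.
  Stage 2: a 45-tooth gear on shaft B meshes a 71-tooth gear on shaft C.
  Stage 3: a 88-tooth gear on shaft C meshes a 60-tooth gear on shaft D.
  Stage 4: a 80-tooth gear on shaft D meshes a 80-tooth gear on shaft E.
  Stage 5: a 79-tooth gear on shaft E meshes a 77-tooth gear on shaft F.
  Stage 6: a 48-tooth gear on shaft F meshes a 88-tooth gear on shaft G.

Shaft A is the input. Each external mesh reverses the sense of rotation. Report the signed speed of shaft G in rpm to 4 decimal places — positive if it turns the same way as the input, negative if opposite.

Stage 1 [88T→43T]: ω = 2372.0000×88/43 = 4854.3256 rpm, dir flips to −; running = −4854.3256
Stage 2 [45T→71T]: ω = 4854.3256×45/71 = 3076.6852 rpm, dir flips to +; running = +3076.6852
Stage 3 [88T→60T]: ω = 3076.6852×88/60 = 4512.4717 rpm, dir flips to −; running = −4512.4717
Stage 4 [80T→80T]: ω = 4512.4717×80/80 = 4512.4717 rpm, dir flips to +; running = +4512.4717
Stage 5 [79T→77T]: ω = 4512.4717×79/77 = 4629.6787 rpm, dir flips to −; running = −4629.6787
Stage 6 [48T→88T]: ω = 4629.6787×48/88 = 2525.2793 rpm, dir flips to +; running = +2525.2793

+2525.2793 rpm (same as input, |ω| = 2525.2793 rpm)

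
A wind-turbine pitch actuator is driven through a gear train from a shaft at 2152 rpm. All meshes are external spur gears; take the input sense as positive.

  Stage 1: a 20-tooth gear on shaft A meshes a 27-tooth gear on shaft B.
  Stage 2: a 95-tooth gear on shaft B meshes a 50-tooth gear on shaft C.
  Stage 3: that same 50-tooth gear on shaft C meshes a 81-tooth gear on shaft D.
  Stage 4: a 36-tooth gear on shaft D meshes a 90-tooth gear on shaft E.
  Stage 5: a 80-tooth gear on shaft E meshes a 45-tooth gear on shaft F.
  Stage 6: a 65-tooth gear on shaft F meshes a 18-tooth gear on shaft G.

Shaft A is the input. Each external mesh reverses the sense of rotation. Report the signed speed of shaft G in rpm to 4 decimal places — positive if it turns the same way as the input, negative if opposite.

+4800.9303 rpm (same as input, |ω| = 4800.9303 rpm)

Stage 1 [20T→27T]: ω = 2152.0000×20/27 = 1594.0741 rpm, dir flips to −; running = −1594.0741
Stage 2 [95T→50T]: ω = 1594.0741×95/50 = 3028.7407 rpm, dir flips to +; running = +3028.7407
Stage 3 [50T→81T]: ω = 3028.7407×50/81 = 1869.5930 rpm, dir flips to −; running = −1869.5930
Stage 4 [36T→90T]: ω = 1869.5930×36/90 = 747.8372 rpm, dir flips to +; running = +747.8372
Stage 5 [80T→45T]: ω = 747.8372×80/45 = 1329.4884 rpm, dir flips to −; running = −1329.4884
Stage 6 [65T→18T]: ω = 1329.4884×65/18 = 4800.9303 rpm, dir flips to +; running = +4800.9303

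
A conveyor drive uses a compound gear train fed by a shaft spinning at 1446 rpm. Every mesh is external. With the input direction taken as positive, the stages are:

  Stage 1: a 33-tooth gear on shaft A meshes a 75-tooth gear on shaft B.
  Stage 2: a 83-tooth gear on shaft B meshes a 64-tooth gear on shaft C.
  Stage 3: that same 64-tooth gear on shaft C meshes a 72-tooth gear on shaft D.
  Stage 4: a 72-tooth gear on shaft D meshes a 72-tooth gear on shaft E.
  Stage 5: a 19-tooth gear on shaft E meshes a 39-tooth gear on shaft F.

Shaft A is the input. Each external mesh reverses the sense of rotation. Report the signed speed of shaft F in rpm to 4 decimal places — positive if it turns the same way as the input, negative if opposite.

-357.3185 rpm (opposite to input, |ω| = 357.3185 rpm)

Stage 1 [33T→75T]: ω = 1446.0000×33/75 = 636.2400 rpm, dir flips to −; running = −636.2400
Stage 2 [83T→64T]: ω = 636.2400×83/64 = 825.1237 rpm, dir flips to +; running = +825.1237
Stage 3 [64T→72T]: ω = 825.1237×64/72 = 733.4433 rpm, dir flips to −; running = −733.4433
Stage 4 [72T→72T]: ω = 733.4433×72/72 = 733.4433 rpm, dir flips to +; running = +733.4433
Stage 5 [19T→39T]: ω = 733.4433×19/39 = 357.3185 rpm, dir flips to −; running = −357.3185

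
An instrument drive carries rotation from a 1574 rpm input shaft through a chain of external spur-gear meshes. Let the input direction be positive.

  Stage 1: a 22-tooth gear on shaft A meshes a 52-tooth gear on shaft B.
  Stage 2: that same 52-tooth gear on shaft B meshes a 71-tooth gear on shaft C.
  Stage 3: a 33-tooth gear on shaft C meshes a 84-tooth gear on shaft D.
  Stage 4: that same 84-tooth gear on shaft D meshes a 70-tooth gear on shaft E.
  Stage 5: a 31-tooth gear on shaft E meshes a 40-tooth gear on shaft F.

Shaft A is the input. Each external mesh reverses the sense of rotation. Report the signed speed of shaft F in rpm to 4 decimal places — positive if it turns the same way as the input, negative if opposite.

-178.1914 rpm (opposite to input, |ω| = 178.1914 rpm)

Stage 1 [22T→52T]: ω = 1574.0000×22/52 = 665.9231 rpm, dir flips to −; running = −665.9231
Stage 2 [52T→71T]: ω = 665.9231×52/71 = 487.7183 rpm, dir flips to +; running = +487.7183
Stage 3 [33T→84T]: ω = 487.7183×33/84 = 191.6036 rpm, dir flips to −; running = −191.6036
Stage 4 [84T→70T]: ω = 191.6036×84/70 = 229.9243 rpm, dir flips to +; running = +229.9243
Stage 5 [31T→40T]: ω = 229.9243×31/40 = 178.1914 rpm, dir flips to −; running = −178.1914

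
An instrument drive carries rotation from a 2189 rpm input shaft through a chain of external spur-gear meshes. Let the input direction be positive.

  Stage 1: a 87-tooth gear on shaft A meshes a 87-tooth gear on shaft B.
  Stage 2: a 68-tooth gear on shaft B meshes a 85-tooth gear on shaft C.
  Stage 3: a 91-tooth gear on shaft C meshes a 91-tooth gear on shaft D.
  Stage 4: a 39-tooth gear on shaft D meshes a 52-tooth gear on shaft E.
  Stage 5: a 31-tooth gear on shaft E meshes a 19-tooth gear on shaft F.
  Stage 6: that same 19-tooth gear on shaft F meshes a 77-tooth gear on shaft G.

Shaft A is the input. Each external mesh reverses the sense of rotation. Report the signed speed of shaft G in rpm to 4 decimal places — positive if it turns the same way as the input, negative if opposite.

Stage 1 [87T→87T]: ω = 2189.0000×87/87 = 2189.0000 rpm, dir flips to −; running = −2189.0000
Stage 2 [68T→85T]: ω = 2189.0000×68/85 = 1751.2000 rpm, dir flips to +; running = +1751.2000
Stage 3 [91T→91T]: ω = 1751.2000×91/91 = 1751.2000 rpm, dir flips to −; running = −1751.2000
Stage 4 [39T→52T]: ω = 1751.2000×39/52 = 1313.4000 rpm, dir flips to +; running = +1313.4000
Stage 5 [31T→19T]: ω = 1313.4000×31/19 = 2142.9158 rpm, dir flips to −; running = −2142.9158
Stage 6 [19T→77T]: ω = 2142.9158×19/77 = 528.7714 rpm, dir flips to +; running = +528.7714

+528.7714 rpm (same as input, |ω| = 528.7714 rpm)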